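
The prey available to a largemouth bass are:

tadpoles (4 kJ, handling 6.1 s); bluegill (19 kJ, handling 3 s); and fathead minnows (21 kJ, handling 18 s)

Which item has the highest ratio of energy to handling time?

Profitability E/h (kJ/s): tadpoles = 4/6.1 = 0.656, bluegill = 19/3 = 6.33, fathead minnows = 21/18 = 1.17.
Ranked: bluegill > fathead minnows > tadpoles.

bluegill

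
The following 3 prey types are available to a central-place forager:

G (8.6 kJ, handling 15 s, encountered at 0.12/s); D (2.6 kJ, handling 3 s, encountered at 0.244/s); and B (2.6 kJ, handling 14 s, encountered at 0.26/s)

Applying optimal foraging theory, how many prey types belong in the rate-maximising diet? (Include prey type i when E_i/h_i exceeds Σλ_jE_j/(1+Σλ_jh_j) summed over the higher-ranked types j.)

2

E/h in descending order: D 0.867, G 0.573, B 0.186 kJ/s. The optimal diet is the largest prefix of this list for which every included type satisfies E_i/h_i > R on the types above it.
Rate on top 1: 0.3663. G: 0.573 > 0.3663 → include.
Rate on top 2: 0.4718. B: 0.186 < 0.4718 → exclude; stop.
Optimal diet: D, G — 2 of 3 types.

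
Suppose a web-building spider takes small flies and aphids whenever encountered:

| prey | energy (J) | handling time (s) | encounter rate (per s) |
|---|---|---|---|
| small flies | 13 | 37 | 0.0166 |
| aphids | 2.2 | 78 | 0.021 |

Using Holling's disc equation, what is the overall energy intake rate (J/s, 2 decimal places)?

R = Σλ_iE_i / (1 + Σλ_ih_i)
Numerator: 0.0166×13 + 0.021×2.2 = 0.262
Denominator: 1 + 0.0166×37 + 0.021×78 = 3.252
R = 0.262/3.252 = 0.08056 J/s

0.08 J/s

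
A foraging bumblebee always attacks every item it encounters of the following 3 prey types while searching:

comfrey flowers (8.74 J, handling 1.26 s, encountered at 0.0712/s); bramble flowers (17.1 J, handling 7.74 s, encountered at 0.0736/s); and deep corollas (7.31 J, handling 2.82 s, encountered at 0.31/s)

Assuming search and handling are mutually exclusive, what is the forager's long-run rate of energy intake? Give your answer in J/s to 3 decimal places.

1.637 J/s

R = (0.0712×8.74 + 0.0736×17.1 + 0.31×7.31) / (1 + 0.0712×1.26 + 0.0736×7.74 + 0.31×2.82) = 4.147/2.534 = 1.637 J/s.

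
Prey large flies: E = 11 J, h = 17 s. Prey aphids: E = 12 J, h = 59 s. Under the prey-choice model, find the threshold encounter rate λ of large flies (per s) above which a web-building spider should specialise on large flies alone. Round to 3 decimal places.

At the threshold, the rate on large flies alone equals the profitability of aphids: λ·11/(1 + λ·17) = 12/59 = 0.2034.
Rearranging, λ(11 − 0.2034×17) = 0.2034, so λ = 0.2034/7.542 = 0.02697 per s.

0.027 per s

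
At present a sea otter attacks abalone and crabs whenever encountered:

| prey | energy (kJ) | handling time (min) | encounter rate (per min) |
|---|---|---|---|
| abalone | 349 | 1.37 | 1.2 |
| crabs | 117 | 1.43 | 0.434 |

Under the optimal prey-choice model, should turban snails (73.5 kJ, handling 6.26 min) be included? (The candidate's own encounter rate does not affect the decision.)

No

On abalone and crabs alone, R = ΣλE/(1+Σλh) = 469.6/3.265 = 143.8 kJ/min.
turban snails: E/h = 73.5/6.26 = 11.74 kJ/min.
11.74 < 143.8, so adding turban snails would lower the average — exclude it.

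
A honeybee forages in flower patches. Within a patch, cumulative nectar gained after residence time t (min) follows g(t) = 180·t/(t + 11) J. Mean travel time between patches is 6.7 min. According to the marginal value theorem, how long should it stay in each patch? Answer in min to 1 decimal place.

8.6 min

Optimal t* satisfies g'(t*) = g(t*)/(T + t*).
g'(t) = 180·11/(t + 11)². Setting 180·11/(t+11)² = 180t/[(t+11)(6.7+t)] gives 11(6.7+t) = t(t+11), so t² = 11×6.7 = 73.7.
t* = √73.7 = 8.585 min.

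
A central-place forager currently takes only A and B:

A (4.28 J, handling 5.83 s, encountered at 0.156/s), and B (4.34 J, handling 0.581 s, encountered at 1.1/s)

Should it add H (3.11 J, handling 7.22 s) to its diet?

No

Intake rate on the current diet: R = (0.156×4.28 + 1.1×4.34) / (1 + 0.156×5.83 + 1.1×0.581) = 5.442/2.549 = 2.135 J/s.
Profitability of H: 3.11/7.22 = 0.4307 J/s.
Since 0.4307 < R, time spent handling H is better spent searching.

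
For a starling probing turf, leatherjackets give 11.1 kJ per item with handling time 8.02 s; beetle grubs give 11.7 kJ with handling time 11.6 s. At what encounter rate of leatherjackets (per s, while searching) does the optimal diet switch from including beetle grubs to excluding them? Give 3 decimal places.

At the threshold, the rate on leatherjackets alone equals the profitability of beetle grubs: λ·11.1/(1 + λ·8.02) = 11.7/11.6 = 1.009.
Rearranging, λ(11.1 − 1.009×8.02) = 1.009, so λ = 1.009/3.011 = 0.335 per s.

0.335 per s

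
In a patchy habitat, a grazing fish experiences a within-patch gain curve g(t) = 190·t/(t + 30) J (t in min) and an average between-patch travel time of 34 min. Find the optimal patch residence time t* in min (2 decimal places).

31.94 min

Optimal t* satisfies g'(t*) = g(t*)/(T + t*).
g'(t) = 190·30/(t + 30)². Setting 190·30/(t+30)² = 190t/[(t+30)(34+t)] gives 30(34+t) = t(t+30), so t² = 30×34 = 1020.
t* = √1020 = 31.94 min.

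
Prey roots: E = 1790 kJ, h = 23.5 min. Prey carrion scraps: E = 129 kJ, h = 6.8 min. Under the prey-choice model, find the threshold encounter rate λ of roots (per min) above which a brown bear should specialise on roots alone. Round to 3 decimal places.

0.014 per min

At the threshold, the rate on roots alone equals the profitability of carrion scraps: λ·1790/(1 + λ·23.5) = 129/6.8 = 18.97.
Rearranging, λ(1790 − 18.97×23.5) = 18.97, so λ = 18.97/1344 = 0.01411 per min.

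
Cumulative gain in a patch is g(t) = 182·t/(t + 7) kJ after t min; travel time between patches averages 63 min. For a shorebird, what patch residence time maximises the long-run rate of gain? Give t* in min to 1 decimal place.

21.0 min

Optimal t* satisfies g'(t*) = g(t*)/(T + t*).
g'(t) = 182·7/(t + 7)². Setting 182·7/(t+7)² = 182t/[(t+7)(63+t)] gives 7(63+t) = t(t+7), so t² = 7×63 = 441.
t* = √441 = 21 min.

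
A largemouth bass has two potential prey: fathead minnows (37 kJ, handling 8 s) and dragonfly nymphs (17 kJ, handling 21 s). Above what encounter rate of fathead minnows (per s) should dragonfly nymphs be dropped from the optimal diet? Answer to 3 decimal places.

0.027 per s

Drop dragonfly nymphs once their profitability E₂/h₂ falls below the rate achievable on fathead minnows alone: E₂/h₂ = λE₁/(1 + λh₁).
Solve for λ: λE₁h₂ = E₂(1 + λh₁) → λ(E₁h₂ − E₂h₁) = E₂ → λ = E₂/(E₁h₂ − E₂h₁).
λ = 17/(37×21 − 17×8) = 17/641 = 0.02652 per s.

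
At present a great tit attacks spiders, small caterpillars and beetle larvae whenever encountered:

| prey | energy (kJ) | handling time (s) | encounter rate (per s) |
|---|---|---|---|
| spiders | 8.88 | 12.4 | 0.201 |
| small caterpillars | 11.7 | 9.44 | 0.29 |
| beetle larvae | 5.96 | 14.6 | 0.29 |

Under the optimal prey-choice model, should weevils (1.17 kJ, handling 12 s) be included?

No

On spiders, small caterpillars and beetle larvae alone, R = ΣλE/(1+Σλh) = 6.906/10.46 = 0.66 kJ/s.
Profitability of weevils: 1.17/12 = 0.0975 kJ/s.
0.0975 < 0.66, so adding weevils would lower the average — exclude it.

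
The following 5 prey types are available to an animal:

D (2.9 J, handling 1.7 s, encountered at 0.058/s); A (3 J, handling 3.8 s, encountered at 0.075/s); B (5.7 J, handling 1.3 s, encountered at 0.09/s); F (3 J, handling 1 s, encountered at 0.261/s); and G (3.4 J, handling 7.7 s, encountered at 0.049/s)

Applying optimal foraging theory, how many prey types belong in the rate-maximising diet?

3

E/h in descending order: B 4.38, F 3, D 1.71, A 0.789, G 0.442 J/s. The optimal diet is the largest prefix of this list for which every included type satisfies E_i/h_i > R on the types above it.
Rate on top 1: 0.4593. F: 3 > 0.4593 → include.
Rate on top 2: 0.9405. D: 1.71 > 0.9405 → include.
Rate on top 3: 0.9916. A: 0.789 < 0.9916 → exclude; stop.
Optimal diet: B, F, D — 3 of 5 types.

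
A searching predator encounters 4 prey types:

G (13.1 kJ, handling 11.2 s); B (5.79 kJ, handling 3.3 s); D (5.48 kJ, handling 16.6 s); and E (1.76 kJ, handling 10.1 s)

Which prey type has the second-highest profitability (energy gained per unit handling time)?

Profitability E/h (kJ/s): G = 13.1/11.2 = 1.17, B = 5.79/3.3 = 1.75, D = 5.48/16.6 = 0.33, E = 1.76/10.1 = 0.174.
Ranked: B > G > D > E.

G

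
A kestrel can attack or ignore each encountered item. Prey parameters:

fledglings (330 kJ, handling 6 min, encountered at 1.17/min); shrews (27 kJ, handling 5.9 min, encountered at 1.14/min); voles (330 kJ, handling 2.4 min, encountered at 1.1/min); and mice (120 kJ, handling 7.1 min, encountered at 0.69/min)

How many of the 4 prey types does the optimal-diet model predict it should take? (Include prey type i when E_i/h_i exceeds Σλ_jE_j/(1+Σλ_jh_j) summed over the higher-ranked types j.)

E/h in descending order: voles 138, fledglings 55, mice 16.9, shrews 4.58 kJ/min. The optimal diet is the largest prefix of this list for which every included type satisfies E_i/h_i > R on the types above it.
Rate on top 1: 99.73. fledglings: 55 < 99.73 → exclude; stop.
Optimal diet: voles — 1 of 4 types.

1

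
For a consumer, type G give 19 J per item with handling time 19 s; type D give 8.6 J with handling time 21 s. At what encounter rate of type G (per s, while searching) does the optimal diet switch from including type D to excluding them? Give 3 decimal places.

0.037 per s

Drop type D once their profitability E₂/h₂ falls below the rate achievable on type G alone: E₂/h₂ = λE₁/(1 + λh₁).
Solve for λ: λE₁h₂ = E₂(1 + λh₁) → λ(E₁h₂ − E₂h₁) = E₂ → λ = E₂/(E₁h₂ − E₂h₁).
λ = 8.6/(19×21 − 8.6×19) = 8.6/235.6 = 0.0365 per s.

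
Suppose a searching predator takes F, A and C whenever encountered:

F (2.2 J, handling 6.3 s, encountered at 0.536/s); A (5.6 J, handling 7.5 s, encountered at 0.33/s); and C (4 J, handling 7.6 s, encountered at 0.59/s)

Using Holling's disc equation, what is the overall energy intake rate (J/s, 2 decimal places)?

0.48 J/s

R = Σλ_iE_i / (1 + Σλ_ih_i)
Numerator: 0.536×2.2 + 0.33×5.6 + 0.59×4 = 5.387
Denominator: 1 + 0.536×6.3 + 0.33×7.5 + 0.59×7.6 = 11.34
R = 5.387/11.34 = 0.4752 J/s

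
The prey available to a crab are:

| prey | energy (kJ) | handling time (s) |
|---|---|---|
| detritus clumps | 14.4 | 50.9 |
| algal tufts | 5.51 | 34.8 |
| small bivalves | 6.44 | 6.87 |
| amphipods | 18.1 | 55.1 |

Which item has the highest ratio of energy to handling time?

small bivalves

In descending order of E/h:
small bivalves: 6.44/6.87 = 0.937 kJ/s
amphipods: 18.1/55.1 = 0.328 kJ/s
detritus clumps: 14.4/50.9 = 0.283 kJ/s
algal tufts: 5.51/34.8 = 0.158 kJ/s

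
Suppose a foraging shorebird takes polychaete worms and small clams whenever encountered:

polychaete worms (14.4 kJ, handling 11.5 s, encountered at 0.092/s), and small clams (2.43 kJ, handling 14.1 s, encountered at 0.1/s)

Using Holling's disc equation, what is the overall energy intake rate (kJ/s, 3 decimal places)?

0.452 kJ/s

R = (0.092×14.4 + 0.1×2.43) / (1 + 0.092×11.5 + 0.1×14.1) = 1.568/3.468 = 0.4521 kJ/s.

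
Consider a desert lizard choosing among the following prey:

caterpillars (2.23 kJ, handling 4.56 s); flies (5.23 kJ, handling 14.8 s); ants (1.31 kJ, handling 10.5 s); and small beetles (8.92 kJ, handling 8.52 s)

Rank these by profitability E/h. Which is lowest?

ants

Profitability E/h (kJ/s): caterpillars = 2.23/4.56 = 0.489, flies = 5.23/14.8 = 0.353, ants = 1.31/10.5 = 0.125, small beetles = 8.92/8.52 = 1.05.
Ranked: small beetles > caterpillars > flies > ants.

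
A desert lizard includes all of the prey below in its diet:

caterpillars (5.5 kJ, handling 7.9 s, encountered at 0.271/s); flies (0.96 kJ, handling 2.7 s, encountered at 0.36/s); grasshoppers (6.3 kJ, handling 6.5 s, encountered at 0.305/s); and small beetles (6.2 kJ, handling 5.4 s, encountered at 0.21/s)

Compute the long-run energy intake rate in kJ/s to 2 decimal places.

R = Σλ_iE_i / (1 + Σλ_ih_i)
Numerator: 0.271×5.5 + 0.36×0.96 + 0.305×6.3 + 0.21×6.2 = 5.06
Denominator: 1 + 0.271×7.9 + 0.36×2.7 + 0.305×6.5 + 0.21×5.4 = 7.229
R = 5.06/7.229 = 0.6999 kJ/s

0.70 kJ/s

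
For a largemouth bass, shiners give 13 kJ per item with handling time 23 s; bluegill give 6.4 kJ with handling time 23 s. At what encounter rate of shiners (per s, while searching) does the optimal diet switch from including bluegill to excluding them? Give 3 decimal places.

At the threshold, the rate on shiners alone equals the profitability of bluegill: λ·13/(1 + λ·23) = 6.4/23 = 0.2783.
Rearranging, λ(13 − 0.2783×23) = 0.2783, so λ = 0.2783/6.6 = 0.04216 per s.

0.042 per s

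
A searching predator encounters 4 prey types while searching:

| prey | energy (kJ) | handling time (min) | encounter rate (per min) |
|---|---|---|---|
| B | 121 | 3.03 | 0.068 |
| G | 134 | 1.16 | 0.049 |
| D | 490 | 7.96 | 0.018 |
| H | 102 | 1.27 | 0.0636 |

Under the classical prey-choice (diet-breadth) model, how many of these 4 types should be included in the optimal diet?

Rank by E/h (kJ/min): G 116, H 80.3, D 61.6, B 39.9. Include each in turn until the next type's E/h falls below the running intake rate.
Rate on top 1: 6.213. H: 80.3 > 6.213 → include.
Rate on top 2: 11.47. D: 61.6 > 11.47 → include.
Rate on top 3: 17.08. B: 39.9 > 17.08 → include.
Optimal diet: G, H, D, B — 4 of 4 types.

4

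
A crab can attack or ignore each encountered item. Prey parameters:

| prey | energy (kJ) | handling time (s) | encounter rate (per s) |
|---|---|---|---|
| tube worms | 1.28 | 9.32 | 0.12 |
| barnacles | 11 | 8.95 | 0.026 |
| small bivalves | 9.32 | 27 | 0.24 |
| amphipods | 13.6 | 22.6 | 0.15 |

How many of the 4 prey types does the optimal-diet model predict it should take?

Profitabilities (E/h, kJ/s): barnacles 1.23, amphipods 0.602, small bivalves 0.345, tube worms 0.137. Add prey in this order while the next type's profitability exceeds the intake rate on those already taken.
Rate on top 1: 0.232. amphipods: 0.602 > 0.232 → include.
Rate on top 2: 0.5032. small bivalves: 0.345 < 0.5032 → exclude; stop.
Optimal diet: barnacles, amphipods — 2 of 4 types.

2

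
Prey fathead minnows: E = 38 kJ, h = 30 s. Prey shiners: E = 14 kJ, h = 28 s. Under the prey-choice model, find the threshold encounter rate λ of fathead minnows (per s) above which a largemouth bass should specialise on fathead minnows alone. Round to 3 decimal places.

0.022 per s

The zero-one rule: include shiners iff E₂/h₂ > λE₁/(1+λh₁). Equality gives the switch point.
λE₁h₂ = E₂ + λE₂h₁ ⇒ λ = E₂/(E₁h₂ − E₂h₁) = 14/(1064 − 420) = 0.02174 per s.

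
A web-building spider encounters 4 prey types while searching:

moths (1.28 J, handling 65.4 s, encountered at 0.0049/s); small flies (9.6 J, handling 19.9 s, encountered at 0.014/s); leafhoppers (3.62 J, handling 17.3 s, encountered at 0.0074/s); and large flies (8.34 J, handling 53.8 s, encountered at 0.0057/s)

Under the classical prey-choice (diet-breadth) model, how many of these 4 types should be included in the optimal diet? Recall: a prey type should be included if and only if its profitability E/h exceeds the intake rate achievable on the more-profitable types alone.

Rank by E/h (J/s): small flies 0.482, leafhoppers 0.209, large flies 0.155, moths 0.0196. Include each in turn until the next type's E/h falls below the running intake rate.
Rate on top 1: 0.1051. leafhoppers: 0.209 > 0.1051 → include.
Rate on top 2: 0.1146. large flies: 0.155 > 0.1146 → include.
Rate on top 3: 0.1218. moths: 0.0196 < 0.1218 → exclude; stop.
Optimal diet: small flies, leafhoppers, large flies — 3 of 4 types.

3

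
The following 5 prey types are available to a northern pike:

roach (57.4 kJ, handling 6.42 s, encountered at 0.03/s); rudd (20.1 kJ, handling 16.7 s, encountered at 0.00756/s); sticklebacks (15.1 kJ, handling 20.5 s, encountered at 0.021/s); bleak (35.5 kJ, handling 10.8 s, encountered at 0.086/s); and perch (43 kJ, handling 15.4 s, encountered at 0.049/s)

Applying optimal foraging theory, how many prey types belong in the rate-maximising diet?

3

E/h in descending order: roach 8.94, bleak 3.29, perch 2.79, rudd 1.2, sticklebacks 0.737 kJ/s. The optimal diet is the largest prefix of this list for which every included type satisfies E_i/h_i > R on the types above it.
Rate on top 1: 1.444. bleak: 3.29 > 1.444 → include.
Rate on top 2: 2.251. perch: 2.79 > 2.251 → include.
Rate on top 3: 2.393. rudd: 1.2 < 2.393 → exclude; stop.
Optimal diet: roach, bleak, perch — 3 of 5 types.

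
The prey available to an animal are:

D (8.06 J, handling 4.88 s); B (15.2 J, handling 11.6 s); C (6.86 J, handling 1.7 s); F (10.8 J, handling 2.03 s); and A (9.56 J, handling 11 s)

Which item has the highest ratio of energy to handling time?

Profitability E/h (J/s): D = 8.06/4.88 = 1.65, B = 15.2/11.6 = 1.31, C = 6.86/1.7 = 4.04, F = 10.8/2.03 = 5.32, A = 9.56/11 = 0.869.
Ranked: F > C > D > B > A.

F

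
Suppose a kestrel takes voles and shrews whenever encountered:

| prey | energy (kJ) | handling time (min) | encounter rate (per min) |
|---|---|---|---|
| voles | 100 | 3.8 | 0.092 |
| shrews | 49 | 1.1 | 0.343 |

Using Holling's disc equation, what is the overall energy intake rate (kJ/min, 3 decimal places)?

15.060 kJ/min

R = Σλ_iE_i / (1 + Σλ_ih_i)
Numerator: 0.092×100 + 0.343×49 = 26.01
Denominator: 1 + 0.092×3.8 + 0.343×1.1 = 1.727
R = 26.01/1.727 = 15.06 kJ/min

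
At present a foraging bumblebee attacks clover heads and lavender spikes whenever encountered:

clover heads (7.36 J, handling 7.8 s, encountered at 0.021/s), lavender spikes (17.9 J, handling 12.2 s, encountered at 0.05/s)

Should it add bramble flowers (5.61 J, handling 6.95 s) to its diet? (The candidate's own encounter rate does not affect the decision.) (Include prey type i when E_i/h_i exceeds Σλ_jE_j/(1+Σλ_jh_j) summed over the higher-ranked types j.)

On clover heads and lavender spikes alone, R = ΣλE/(1+Σλh) = 1.05/1.774 = 0.5917 J/s.
bramble flowers: E/h = 5.61/6.95 = 0.8072 J/s.
0.8072 > 0.5917, so adding bramble flowers raises the average — include it.

Yes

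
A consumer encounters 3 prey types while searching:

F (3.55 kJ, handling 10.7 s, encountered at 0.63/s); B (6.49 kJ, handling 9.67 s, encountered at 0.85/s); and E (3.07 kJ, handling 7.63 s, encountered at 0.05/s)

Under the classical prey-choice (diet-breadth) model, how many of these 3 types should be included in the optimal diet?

E/h in descending order: B 0.671, E 0.402, F 0.332 kJ/s. The optimal diet is the largest prefix of this list for which every included type satisfies E_i/h_i > R on the types above it.
Rate on top 1: 0.5984. E: 0.402 < 0.5984 → exclude; stop.
Optimal diet: B — 1 of 3 types.

1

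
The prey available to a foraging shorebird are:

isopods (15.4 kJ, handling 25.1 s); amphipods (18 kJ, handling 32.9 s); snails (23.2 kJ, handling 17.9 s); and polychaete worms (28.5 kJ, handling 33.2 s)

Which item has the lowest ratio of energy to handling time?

In descending order of E/h:
snails: 23.2/17.9 = 1.3 kJ/s
polychaete worms: 28.5/33.2 = 0.858 kJ/s
isopods: 15.4/25.1 = 0.614 kJ/s
amphipods: 18/32.9 = 0.547 kJ/s

amphipods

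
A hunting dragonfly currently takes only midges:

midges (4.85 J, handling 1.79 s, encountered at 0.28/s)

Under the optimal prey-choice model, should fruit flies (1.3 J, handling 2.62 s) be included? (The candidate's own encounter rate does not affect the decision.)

On midges alone, R = ΣλE/(1+Σλh) = 1.358/1.501 = 0.9046 J/s.
fruit flies: E/h = 1.3/2.62 = 0.4962 J/s.
Since 0.4962 < R, time spent handling fruit flies is better spent searching.

No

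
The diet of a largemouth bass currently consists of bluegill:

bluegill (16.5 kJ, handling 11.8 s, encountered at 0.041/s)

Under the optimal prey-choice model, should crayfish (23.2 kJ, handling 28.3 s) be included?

On bluegill alone, R = ΣλE/(1+Σλh) = 0.6765/1.484 = 0.4559 kJ/s.
Profitability of crayfish: 23.2/28.3 = 0.8198 kJ/s.
0.8198 > 0.4559, so adding crayfish raises the average — include it.

Yes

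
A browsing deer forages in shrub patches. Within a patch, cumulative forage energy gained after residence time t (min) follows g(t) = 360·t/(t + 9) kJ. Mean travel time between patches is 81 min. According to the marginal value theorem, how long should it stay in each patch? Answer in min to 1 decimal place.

Maximise g(t)/(T+t): set derivative to zero → g'(t)(T+t) = g(t).
g'(t) = 360·9/(t + 9)². Setting 360·9/(t+9)² = 360t/[(t+9)(81+t)] gives 9(81+t) = t(t+9), so t² = 9×81 = 729.
t* = √729 = 27 min.

27.0 min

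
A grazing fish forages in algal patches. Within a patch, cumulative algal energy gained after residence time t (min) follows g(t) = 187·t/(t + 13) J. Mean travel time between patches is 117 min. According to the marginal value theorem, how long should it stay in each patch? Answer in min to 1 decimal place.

39.0 min

Maximise g(t)/(T+t): set derivative to zero → g'(t)(T+t) = g(t).
g'(t) = 187·13/(t + 13)². Setting 187·13/(t+13)² = 187t/[(t+13)(117+t)] gives 13(117+t) = t(t+13), so t² = 13×117 = 1521.
t* = √1521 = 39 min.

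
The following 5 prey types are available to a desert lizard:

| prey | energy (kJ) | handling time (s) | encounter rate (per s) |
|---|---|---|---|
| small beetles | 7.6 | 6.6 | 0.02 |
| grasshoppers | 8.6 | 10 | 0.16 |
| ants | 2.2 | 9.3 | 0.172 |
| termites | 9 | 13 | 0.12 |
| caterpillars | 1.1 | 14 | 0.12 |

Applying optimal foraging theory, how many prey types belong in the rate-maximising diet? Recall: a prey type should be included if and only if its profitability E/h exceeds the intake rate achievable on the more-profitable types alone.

E/h in descending order: small beetles 1.15, grasshoppers 0.86, termites 0.692, ants 0.237, caterpillars 0.0786 kJ/s. The optimal diet is the largest prefix of this list for which every included type satisfies E_i/h_i > R on the types above it.
Rate on top 1: 0.1343. grasshoppers: 0.86 > 0.1343 → include.
Rate on top 2: 0.5593. termites: 0.692 > 0.5593 → include.
Rate on top 3: 0.6076. ants: 0.237 < 0.6076 → exclude; stop.
Optimal diet: small beetles, grasshoppers, termites — 3 of 5 types.

3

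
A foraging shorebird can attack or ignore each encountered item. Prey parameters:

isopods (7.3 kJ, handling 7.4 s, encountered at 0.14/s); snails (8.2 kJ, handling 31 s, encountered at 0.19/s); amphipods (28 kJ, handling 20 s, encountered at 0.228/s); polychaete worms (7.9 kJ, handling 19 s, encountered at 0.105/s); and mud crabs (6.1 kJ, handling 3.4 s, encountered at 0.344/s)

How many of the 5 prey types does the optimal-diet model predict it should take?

E/h in descending order: mud crabs 1.79, amphipods 1.4, isopods 0.986, polychaete worms 0.416, snails 0.265 kJ/s. The optimal diet is the largest prefix of this list for which every included type satisfies E_i/h_i > R on the types above it.
Rate on top 1: 0.9672. amphipods: 1.4 > 0.9672 → include.
Rate on top 2: 1.26. isopods: 0.986 < 1.26 → exclude; stop.
Optimal diet: mud crabs, amphipods — 2 of 5 types.

2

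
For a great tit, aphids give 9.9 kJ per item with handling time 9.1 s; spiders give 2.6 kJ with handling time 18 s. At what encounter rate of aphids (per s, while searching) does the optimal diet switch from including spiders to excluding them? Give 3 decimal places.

At the threshold, the rate on aphids alone equals the profitability of spiders: λ·9.9/(1 + λ·9.1) = 2.6/18 = 0.1444.
Rearranging, λ(9.9 − 0.1444×9.1) = 0.1444, so λ = 0.1444/8.586 = 0.01682 per s.

0.017 per s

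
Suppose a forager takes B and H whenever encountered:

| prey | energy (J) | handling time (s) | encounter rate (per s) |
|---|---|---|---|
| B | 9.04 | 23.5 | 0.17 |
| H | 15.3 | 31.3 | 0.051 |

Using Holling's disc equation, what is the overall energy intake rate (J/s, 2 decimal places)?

0.35 J/s

R = Σλ_iE_i / (1 + Σλ_ih_i)
Numerator: 0.17×9.04 + 0.051×15.3 = 2.317
Denominator: 1 + 0.17×23.5 + 0.051×31.3 = 6.591
R = 2.317/6.591 = 0.3515 J/s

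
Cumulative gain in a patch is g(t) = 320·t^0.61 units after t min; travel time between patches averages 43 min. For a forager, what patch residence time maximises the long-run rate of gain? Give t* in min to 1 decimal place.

By the marginal value theorem, leave when the instantaneous gain rate g'(t) equals the habitat-wide average g(t)/(T + t).
g'(t) = 0.61·320·t^-0.39. Setting 0.61·320·t^-0.39 = 320·t^0.61/(43+t) gives 0.61(43+t) = t, so 0.39·t = 0.61×43.
t* = 0.61×43/0.39 = 67.26 min.

67.3 min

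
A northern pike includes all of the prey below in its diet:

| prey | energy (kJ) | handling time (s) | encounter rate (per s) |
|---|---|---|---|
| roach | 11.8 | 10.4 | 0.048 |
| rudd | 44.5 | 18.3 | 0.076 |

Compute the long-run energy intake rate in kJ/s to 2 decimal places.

Energy encountered per unit search time: 0.048×11.8 + 0.076×44.5 = 3.948 kJ/s.
Handling time per unit search time: 0.048×10.4 + 0.076×18.3 = 1.89.
Rate = 3.948/(1 + 1.89) = 1.366 kJ/s.

1.37 kJ/s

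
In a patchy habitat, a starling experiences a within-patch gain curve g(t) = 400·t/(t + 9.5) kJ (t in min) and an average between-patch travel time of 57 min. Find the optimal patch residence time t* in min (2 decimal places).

23.27 min

By the marginal value theorem, leave when the instantaneous gain rate g'(t) equals the habitat-wide average g(t)/(T + t).
g'(t) = 400·9.5/(t + 9.5)². Setting 400·9.5/(t+9.5)² = 400t/[(t+9.5)(57+t)] gives 9.5(57+t) = t(t+9.5), so t² = 9.5×57 = 541.5.
t* = √541.5 = 23.27 min.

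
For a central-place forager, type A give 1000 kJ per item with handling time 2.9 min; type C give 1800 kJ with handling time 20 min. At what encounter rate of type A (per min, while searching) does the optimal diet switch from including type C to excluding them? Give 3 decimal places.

The zero-one rule: include type C iff E₂/h₂ > λE₁/(1+λh₁). Equality gives the switch point.
λE₁h₂ = E₂ + λE₂h₁ ⇒ λ = E₂/(E₁h₂ − E₂h₁) = 1800/(2e+04 − 5220) = 0.1218 per min.

0.122 per min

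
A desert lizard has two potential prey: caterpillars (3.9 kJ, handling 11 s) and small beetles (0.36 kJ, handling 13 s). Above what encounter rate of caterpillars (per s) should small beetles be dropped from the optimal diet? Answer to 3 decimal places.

0.008 per s

Drop small beetles once their profitability E₂/h₂ falls below the rate achievable on caterpillars alone: E₂/h₂ = λE₁/(1 + λh₁).
Solve for λ: λE₁h₂ = E₂(1 + λh₁) → λ(E₁h₂ − E₂h₁) = E₂ → λ = E₂/(E₁h₂ − E₂h₁).
λ = 0.36/(3.9×13 − 0.36×11) = 0.36/46.74 = 0.007702 per s.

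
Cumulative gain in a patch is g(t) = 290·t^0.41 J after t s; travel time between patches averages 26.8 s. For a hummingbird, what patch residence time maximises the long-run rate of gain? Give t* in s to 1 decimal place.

18.6 s

By the marginal value theorem, leave when the instantaneous gain rate g'(t) equals the habitat-wide average g(t)/(T + t).
g'(t) = 0.41·290·t^-0.59. Setting 0.41·290·t^-0.59 = 290·t^0.41/(26.8+t) gives 0.41(26.8+t) = t, so 0.59·t = 0.41×26.8.
t* = 0.41×26.8/0.59 = 18.62 s.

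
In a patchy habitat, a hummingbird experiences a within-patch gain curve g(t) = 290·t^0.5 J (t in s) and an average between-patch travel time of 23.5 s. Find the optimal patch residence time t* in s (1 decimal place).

By the marginal value theorem, leave when the instantaneous gain rate g'(t) equals the habitat-wide average g(t)/(T + t).
g'(t) = 0.5·290·t^-0.5. Setting 0.5·290·t^-0.5 = 290·t^0.5/(23.5+t) gives 0.5(23.5+t) = t, so 0.50·t = 0.5×23.5.
t* = 0.5×23.5/0.50 = 23.5 s.

23.5 s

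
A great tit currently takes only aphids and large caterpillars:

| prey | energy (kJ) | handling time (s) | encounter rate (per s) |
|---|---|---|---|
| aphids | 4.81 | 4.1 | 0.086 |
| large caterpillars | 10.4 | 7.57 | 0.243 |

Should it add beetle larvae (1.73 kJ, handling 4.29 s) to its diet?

No

Current rate: (0.086×4.81 + 0.243×10.4)/(1 + 0.086×4.1 + 0.243×7.57) = 0.9213 kJ/s.
beetle larvae: E/h = 1.73/4.29 = 0.4033 kJ/s.
0.4033 < 0.9213, so adding beetle larvae would lower the average — exclude it.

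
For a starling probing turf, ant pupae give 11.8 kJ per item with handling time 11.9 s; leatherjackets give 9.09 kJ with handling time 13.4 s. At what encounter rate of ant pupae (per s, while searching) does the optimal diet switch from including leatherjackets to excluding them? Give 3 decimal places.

0.182 per s

The zero-one rule: include leatherjackets iff E₂/h₂ > λE₁/(1+λh₁). Equality gives the switch point.
λE₁h₂ = E₂ + λE₂h₁ ⇒ λ = E₂/(E₁h₂ − E₂h₁) = 9.09/(158.1 − 108.2) = 0.182 per s.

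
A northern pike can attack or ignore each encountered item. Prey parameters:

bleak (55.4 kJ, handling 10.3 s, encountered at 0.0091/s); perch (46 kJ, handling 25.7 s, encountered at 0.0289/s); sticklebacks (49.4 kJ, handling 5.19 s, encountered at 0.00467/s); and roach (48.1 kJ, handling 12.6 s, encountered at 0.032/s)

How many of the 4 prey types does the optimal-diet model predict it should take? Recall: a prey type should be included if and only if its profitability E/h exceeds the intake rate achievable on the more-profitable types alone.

E/h in descending order: sticklebacks 9.52, bleak 5.38, roach 3.82, perch 1.79 kJ/s. The optimal diet is the largest prefix of this list for which every included type satisfies E_i/h_i > R on the types above it.
Rate on top 1: 0.2252. bleak: 5.38 > 0.2252 → include.
Rate on top 2: 0.6573. roach: 3.82 > 0.6573 → include.
Rate on top 3: 1.495. perch: 1.79 > 1.495 → include.
Optimal diet: sticklebacks, bleak, roach, perch — 4 of 4 types.

4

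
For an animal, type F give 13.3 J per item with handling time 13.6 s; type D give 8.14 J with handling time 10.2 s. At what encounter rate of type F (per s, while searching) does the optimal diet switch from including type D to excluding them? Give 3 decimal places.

The zero-one rule: include type D iff E₂/h₂ > λE₁/(1+λh₁). Equality gives the switch point.
λE₁h₂ = E₂ + λE₂h₁ ⇒ λ = E₂/(E₁h₂ − E₂h₁) = 8.14/(135.7 − 110.7) = 0.3262 per s.

0.326 per s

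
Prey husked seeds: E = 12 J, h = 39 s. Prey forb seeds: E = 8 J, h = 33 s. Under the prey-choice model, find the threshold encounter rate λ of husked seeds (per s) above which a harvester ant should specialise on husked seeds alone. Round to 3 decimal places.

0.095 per s

The zero-one rule: include forb seeds iff E₂/h₂ > λE₁/(1+λh₁). Equality gives the switch point.
λE₁h₂ = E₂ + λE₂h₁ ⇒ λ = E₂/(E₁h₂ − E₂h₁) = 8/(396 − 312) = 0.09524 per s.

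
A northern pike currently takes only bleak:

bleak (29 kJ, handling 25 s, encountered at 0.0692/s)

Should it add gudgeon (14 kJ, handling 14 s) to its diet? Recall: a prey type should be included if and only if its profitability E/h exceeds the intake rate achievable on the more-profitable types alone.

On bleak alone, R = ΣλE/(1+Σλh) = 2.007/2.73 = 0.7351 kJ/s.
gudgeon: E/h = 14/14 = 1 kJ/s.
1 > 0.7351, so adding gudgeon raises the average — include it.

Yes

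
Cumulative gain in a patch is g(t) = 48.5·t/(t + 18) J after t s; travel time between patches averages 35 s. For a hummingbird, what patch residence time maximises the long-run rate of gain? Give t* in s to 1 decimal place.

25.1 s

Maximise g(t)/(T+t): set derivative to zero → g'(t)(T+t) = g(t).
g'(t) = 48.5·18/(t + 18)². Setting 48.5·18/(t+18)² = 48.5t/[(t+18)(35+t)] gives 18(35+t) = t(t+18), so t² = 18×35 = 630.
t* = √630 = 25.1 s.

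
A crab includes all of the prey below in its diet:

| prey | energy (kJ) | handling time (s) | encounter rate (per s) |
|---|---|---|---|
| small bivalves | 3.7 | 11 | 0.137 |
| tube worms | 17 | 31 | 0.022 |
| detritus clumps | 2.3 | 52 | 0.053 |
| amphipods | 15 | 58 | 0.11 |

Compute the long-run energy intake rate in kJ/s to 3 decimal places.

R = Σλ_iE_i / (1 + Σλ_ih_i)
Numerator: 0.137×3.7 + 0.022×17 + 0.053×2.3 + 0.11×15 = 2.653
Denominator: 1 + 0.137×11 + 0.022×31 + 0.053×52 + 0.11×58 = 12.32
R = 2.653/12.32 = 0.2152 kJ/s

0.215 kJ/s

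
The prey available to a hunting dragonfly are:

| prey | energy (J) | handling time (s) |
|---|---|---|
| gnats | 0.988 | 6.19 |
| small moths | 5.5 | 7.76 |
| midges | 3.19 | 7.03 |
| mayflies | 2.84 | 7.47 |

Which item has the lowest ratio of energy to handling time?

In descending order of E/h:
small moths: 5.5/7.76 = 0.709 J/s
midges: 3.19/7.03 = 0.454 J/s
mayflies: 2.84/7.47 = 0.38 J/s
gnats: 0.988/6.19 = 0.16 J/s

gnats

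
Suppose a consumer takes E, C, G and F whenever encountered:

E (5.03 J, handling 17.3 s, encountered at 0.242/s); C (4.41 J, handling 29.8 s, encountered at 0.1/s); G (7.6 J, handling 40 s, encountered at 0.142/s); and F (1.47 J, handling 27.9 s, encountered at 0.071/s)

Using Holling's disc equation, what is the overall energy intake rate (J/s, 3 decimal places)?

0.180 J/s

R = (0.242×5.03 + 0.1×4.41 + 0.142×7.6 + 0.071×1.47) / (1 + 0.242×17.3 + 0.1×29.8 + 0.142×40 + 0.071×27.9) = 2.842/15.83 = 0.1796 J/s.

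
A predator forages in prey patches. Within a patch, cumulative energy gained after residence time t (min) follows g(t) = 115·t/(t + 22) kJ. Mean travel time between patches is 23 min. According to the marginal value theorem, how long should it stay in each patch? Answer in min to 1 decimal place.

Maximise g(t)/(T+t): set derivative to zero → g'(t)(T+t) = g(t).
g'(t) = 115·22/(t + 22)². Setting 115·22/(t+22)² = 115t/[(t+22)(23+t)] gives 22(23+t) = t(t+22), so t² = 22×23 = 506.
t* = √506 = 22.49 min.

22.5 min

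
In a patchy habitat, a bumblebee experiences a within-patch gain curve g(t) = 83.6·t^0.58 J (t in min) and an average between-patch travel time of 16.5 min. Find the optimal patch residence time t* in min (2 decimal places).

By the marginal value theorem, leave when the instantaneous gain rate g'(t) equals the habitat-wide average g(t)/(T + t).
g'(t) = 0.58·83.6·t^-0.42. Setting 0.58·83.6·t^-0.42 = 83.6·t^0.58/(16.5+t) gives 0.58(16.5+t) = t, so 0.42·t = 0.58×16.5.
t* = 0.58×16.5/0.42 = 22.79 min.

22.79 min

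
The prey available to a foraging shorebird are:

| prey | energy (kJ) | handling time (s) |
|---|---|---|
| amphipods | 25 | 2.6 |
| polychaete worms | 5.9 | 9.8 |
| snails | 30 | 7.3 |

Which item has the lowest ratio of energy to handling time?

Profitability E/h (kJ/s): amphipods = 25/2.6 = 9.62, polychaete worms = 5.9/9.8 = 0.602, snails = 30/7.3 = 4.11.
Ranked: amphipods > snails > polychaete worms.

polychaete worms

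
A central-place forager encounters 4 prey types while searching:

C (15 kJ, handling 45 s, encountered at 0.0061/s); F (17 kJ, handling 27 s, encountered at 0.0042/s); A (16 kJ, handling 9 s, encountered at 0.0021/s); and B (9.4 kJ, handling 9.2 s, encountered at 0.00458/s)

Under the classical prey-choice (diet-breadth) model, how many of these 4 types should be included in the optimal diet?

4

Rank by E/h (kJ/s): A 1.78, B 1.02, F 0.63, C 0.333. Include each in turn until the next type's E/h falls below the running intake rate.
Rate on top 1: 0.03298. B: 1.02 > 0.03298 → include.
Rate on top 2: 0.07224. F: 0.63 > 0.07224 → include.
Rate on top 3: 0.1261. C: 0.333 > 0.1261 → include.
Optimal diet: A, B, F, C — 4 of 4 types.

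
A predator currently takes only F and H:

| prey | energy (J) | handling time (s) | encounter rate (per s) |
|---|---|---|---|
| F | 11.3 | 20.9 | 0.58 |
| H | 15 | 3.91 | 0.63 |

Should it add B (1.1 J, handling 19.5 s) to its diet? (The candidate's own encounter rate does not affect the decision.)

No

Current rate: (0.58×11.3 + 0.63×15)/(1 + 0.58×20.9 + 0.63×3.91) = 1.027 J/s.
Profitability of B: 1.1/19.5 = 0.05641 J/s.
Since 0.05641 < R, time spent handling B is better spent searching.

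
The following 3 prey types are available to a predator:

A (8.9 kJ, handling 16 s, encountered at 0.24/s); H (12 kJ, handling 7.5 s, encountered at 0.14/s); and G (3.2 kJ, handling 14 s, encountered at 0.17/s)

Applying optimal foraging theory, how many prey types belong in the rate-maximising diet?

1

E/h in descending order: H 1.6, A 0.556, G 0.229 kJ/s. The optimal diet is the largest prefix of this list for which every included type satisfies E_i/h_i > R on the types above it.
Rate on top 1: 0.8195. A: 0.556 < 0.8195 → exclude; stop.
Optimal diet: H — 1 of 3 types.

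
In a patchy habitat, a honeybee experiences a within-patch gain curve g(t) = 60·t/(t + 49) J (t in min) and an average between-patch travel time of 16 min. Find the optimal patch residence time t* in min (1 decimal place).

28.0 min

Maximise g(t)/(T+t): set derivative to zero → g'(t)(T+t) = g(t).
g'(t) = 60·49/(t + 49)². Setting 60·49/(t+49)² = 60t/[(t+49)(16+t)] gives 49(16+t) = t(t+49), so t² = 49×16 = 784.
t* = √784 = 28 min.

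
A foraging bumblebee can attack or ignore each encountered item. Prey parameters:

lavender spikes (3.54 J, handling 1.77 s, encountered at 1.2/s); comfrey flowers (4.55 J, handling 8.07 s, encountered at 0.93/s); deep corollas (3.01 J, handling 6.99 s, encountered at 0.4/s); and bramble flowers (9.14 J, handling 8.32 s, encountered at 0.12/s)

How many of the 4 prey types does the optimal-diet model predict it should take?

1

Rank by E/h (J/s): lavender spikes 2, bramble flowers 1.1, comfrey flowers 0.564, deep corollas 0.431. Include each in turn until the next type's E/h falls below the running intake rate.
Rate on top 1: 1.36. bramble flowers: 1.1 < 1.36 → exclude; stop.
Optimal diet: lavender spikes — 1 of 4 types.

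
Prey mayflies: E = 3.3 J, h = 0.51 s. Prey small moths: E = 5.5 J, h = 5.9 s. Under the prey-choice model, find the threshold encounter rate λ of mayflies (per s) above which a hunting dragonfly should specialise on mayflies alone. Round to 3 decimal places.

At the threshold, the rate on mayflies alone equals the profitability of small moths: λ·3.3/(1 + λ·0.51) = 5.5/5.9 = 0.9322.
Rearranging, λ(3.3 − 0.9322×0.51) = 0.9322, so λ = 0.9322/2.825 = 0.33 per s.

0.330 per s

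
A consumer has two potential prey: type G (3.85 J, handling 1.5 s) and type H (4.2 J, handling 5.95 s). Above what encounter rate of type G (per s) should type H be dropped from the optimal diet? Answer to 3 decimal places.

Drop type H once their profitability E₂/h₂ falls below the rate achievable on type G alone: E₂/h₂ = λE₁/(1 + λh₁).
Solve for λ: λE₁h₂ = E₂(1 + λh₁) → λ(E₁h₂ − E₂h₁) = E₂ → λ = E₂/(E₁h₂ − E₂h₁).
λ = 4.2/(3.85×5.95 − 4.2×1.5) = 4.2/16.61 = 0.2529 per s.

0.253 per s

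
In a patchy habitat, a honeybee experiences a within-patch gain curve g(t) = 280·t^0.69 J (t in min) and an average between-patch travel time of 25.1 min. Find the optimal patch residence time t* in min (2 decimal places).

55.87 min

Optimal t* satisfies g'(t*) = g(t*)/(T + t*).
g'(t) = 0.69·280·t^-0.31. Setting 0.69·280·t^-0.31 = 280·t^0.69/(25.1+t) gives 0.69(25.1+t) = t, so 0.31·t = 0.69×25.1.
t* = 0.69×25.1/0.31 = 55.87 min.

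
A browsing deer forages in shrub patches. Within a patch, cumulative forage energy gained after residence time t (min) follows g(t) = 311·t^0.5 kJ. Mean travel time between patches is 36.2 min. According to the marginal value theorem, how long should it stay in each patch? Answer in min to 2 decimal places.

36.20 min

By the marginal value theorem, leave when the instantaneous gain rate g'(t) equals the habitat-wide average g(t)/(T + t).
g'(t) = 0.5·311·t^-0.5. Setting 0.5·311·t^-0.5 = 311·t^0.5/(36.2+t) gives 0.5(36.2+t) = t, so 0.50·t = 0.5×36.2.
t* = 0.5×36.2/0.50 = 36.2 min.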